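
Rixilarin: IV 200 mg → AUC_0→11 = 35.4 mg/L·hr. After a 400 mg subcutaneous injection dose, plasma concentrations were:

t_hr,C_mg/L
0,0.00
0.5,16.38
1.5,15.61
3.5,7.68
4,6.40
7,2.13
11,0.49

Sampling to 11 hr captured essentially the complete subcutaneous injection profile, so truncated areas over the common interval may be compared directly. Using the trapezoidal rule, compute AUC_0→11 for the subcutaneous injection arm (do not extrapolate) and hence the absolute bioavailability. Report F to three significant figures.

F = 0.917

Trapezoidal AUC_0→11 (subcutaneous injection):
  [0→0.5]: (0.00+16.38)/2 × 0.5 = 4.095
  [0.5→1.5]: (16.38+15.61)/2 × 1 = 15.995
  [1.5→3.5]: (15.61+7.68)/2 × 2 = 23.29
  [3.5→4]: (7.68+6.40)/2 × 0.5 = 3.52
  [4→7]: (6.40+2.13)/2 × 3 = 12.795
  [7→11]: (2.13+0.49)/2 × 4 = 5.24
  Sum = 64.935 mg/L·hr
F = (AUC_ev/D_ev)/(AUC_iv/D_iv) = (64.935/400)/(35.4/200) = 0.1623375/0.177 = 0.9172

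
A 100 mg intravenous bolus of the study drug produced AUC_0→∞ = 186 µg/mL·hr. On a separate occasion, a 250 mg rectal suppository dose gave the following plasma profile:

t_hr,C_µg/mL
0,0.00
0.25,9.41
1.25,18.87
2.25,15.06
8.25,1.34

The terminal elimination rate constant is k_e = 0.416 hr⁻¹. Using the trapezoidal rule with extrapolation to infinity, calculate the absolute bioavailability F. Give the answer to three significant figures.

Trapezoidal AUC_0→8.25 (rectal suppository):
  [0→0.25]: (0.00+9.41)/2 × 0.25 = 1.17625
  [0.25→1.25]: (9.41+18.87)/2 × 1 = 14.14
  [1.25→2.25]: (18.87+15.06)/2 × 1 = 16.965
  [2.25→8.25]: (15.06+1.34)/2 × 6 = 49.2
  Sum = 81.48125 µg/mL·hr
Tail: C_last/k_e = 1.34/0.416 = 3.221
AUC_0→∞ (rectal suppository) = 81.48125 + 3.221 = 84.70225 µg/mL·hr
F = (AUC_ev/D_ev)/(AUC_iv/D_iv) = (84.70225/250)/(186/100) = 0.338809/1.86 = 0.1822

F = 0.182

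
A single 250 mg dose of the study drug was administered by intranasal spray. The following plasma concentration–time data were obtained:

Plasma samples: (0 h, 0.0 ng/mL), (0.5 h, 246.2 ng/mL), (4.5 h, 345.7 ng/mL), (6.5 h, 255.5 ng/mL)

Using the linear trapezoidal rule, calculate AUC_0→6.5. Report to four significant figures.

AUC = 1847 ng/mL·h

Trapezoidal AUC_0→6.5:
  [0→0.5]: (0.0+246.2)/2 × 0.5 = 61.55
  [0.5→4.5]: (246.2+345.7)/2 × 4 = 1183.8
  [4.5→6.5]: (345.7+255.5)/2 × 2 = 601.2
  Sum = 1846.55 ng/mL·h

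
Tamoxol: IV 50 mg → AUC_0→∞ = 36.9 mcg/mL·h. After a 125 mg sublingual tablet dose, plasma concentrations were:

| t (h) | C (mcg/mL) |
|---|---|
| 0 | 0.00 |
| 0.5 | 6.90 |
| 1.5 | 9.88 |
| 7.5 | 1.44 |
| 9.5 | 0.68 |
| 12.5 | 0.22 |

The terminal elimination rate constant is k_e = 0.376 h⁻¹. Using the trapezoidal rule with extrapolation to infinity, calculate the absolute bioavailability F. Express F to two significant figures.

F = 0.52

Trapezoidal AUC_0→12.5 (sublingual tablet):
  [0→0.5]: (0.00+6.90)/2 × 0.5 = 1.725
  [0.5→1.5]: (6.90+9.88)/2 × 1 = 8.39
  [1.5→7.5]: (9.88+1.44)/2 × 6 = 33.96
  [7.5→9.5]: (1.44+0.68)/2 × 2 = 2.12
  [9.5→12.5]: (0.68+0.22)/2 × 3 = 1.35
  Sum = 47.545 mcg/mL·h
Tail: C_last/k_e = 0.22/0.376 = 0.585
AUC_0→∞ (sublingual tablet) = 47.545 + 0.585 = 48.13 mcg/mL·h
F = (AUC_ev/D_ev)/(AUC_iv/D_iv) = (48.13/125)/(36.9/50) = 0.38504/0.738 = 0.5217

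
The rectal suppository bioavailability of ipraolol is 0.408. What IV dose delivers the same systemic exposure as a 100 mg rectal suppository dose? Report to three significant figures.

Systemic exposure from an extravascular dose = F × D_ev, so the equivalent IV dose is F × D_ev.
D_iv = F × D_ev = 0.408 × 100 = 40.8 mg

D_iv = 40.8 mg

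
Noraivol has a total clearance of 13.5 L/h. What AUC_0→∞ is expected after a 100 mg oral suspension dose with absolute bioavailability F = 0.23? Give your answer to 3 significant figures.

AUC_0→∞ = F × Dose / CL
        = 0.23 × 100 / 13.5 = 1.7037 mg/L·h

AUC = 1.70 mg/L·h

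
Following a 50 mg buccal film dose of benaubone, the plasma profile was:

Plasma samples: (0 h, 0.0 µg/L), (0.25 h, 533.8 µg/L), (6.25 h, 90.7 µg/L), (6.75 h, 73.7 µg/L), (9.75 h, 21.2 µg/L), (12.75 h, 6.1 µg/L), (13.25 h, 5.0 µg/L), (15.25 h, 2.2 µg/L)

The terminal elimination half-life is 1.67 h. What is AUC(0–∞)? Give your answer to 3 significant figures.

AUC = 2180 µg/L·h

Trapezoidal AUC_0→15.25:
  [0→0.25]: (0.0+533.8)/2 × 0.25 = 66.725
  [0.25→6.25]: (533.8+90.7)/2 × 6 = 1873.5
  [6.25→6.75]: (90.7+73.7)/2 × 0.5 = 41.1
  [6.75→9.75]: (73.7+21.2)/2 × 3 = 142.35
  [9.75→12.75]: (21.2+6.1)/2 × 3 = 40.95
  [12.75→13.25]: (6.1+5.0)/2 × 0.5 = 2.775
  [13.25→15.25]: (5.0+2.2)/2 × 2 = 7.2
  Sum = 2174.6 µg/L·h
k_e = ln2 / t½ = 0.693147 / 1.67 = 0.4151 h^-1
Extrapolated tail: C_last / k_e = 2.2 / 0.4151 = 5.300
AUC_0→∞ = 2174.6 + 5.300 = 2179.9 µg/L·h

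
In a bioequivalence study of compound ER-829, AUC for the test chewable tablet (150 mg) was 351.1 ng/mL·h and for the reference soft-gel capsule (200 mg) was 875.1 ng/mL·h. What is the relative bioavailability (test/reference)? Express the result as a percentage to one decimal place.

F_rel = (AUC_test/D_test) / (AUC_ref/D_ref)
      = (351.1/150) / (875.1/200)
      = 2.34067 / 4.3755 = 0.5349 = 53.49%

F_rel = 53.5%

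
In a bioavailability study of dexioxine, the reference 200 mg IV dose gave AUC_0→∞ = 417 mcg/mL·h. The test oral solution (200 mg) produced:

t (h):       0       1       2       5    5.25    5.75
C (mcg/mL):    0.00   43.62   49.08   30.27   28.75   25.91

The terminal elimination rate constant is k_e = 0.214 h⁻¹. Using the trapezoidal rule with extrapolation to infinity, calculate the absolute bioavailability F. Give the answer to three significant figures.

F = 0.790

Trapezoidal AUC_0→5.75 (oral solution):
  [0→1]: (0.00+43.62)/2 × 1 = 21.81
  [1→2]: (43.62+49.08)/2 × 1 = 46.35
  [2→5]: (49.08+30.27)/2 × 3 = 119.025
  [5→5.25]: (30.27+28.75)/2 × 0.25 = 7.3775
  [5.25→5.75]: (28.75+25.91)/2 × 0.5 = 13.665
  Sum = 208.2275 mcg/mL·h
Tail: C_last/k_e = 25.91/0.214 = 121.075
AUC_0→∞ (oral solution) = 208.2275 + 121.075 = 329.3025 mcg/mL·h
F = (AUC_ev/D_ev)/(AUC_iv/D_iv) = (329.3025/200)/(417/200) = 1.6465125/2.085 = 0.7897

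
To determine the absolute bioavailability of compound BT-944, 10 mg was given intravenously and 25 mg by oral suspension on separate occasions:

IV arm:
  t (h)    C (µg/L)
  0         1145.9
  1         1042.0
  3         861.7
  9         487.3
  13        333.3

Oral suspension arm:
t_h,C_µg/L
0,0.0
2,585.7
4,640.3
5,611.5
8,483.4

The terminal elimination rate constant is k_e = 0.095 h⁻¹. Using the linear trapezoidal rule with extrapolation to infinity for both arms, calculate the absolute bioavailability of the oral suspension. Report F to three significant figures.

F = 0.301

Trapezoidal AUC_0→13 (IV):
  [0→1]: (1145.9+1042.0)/2 × 1 = 1093.95
  [1→3]: (1042.0+861.7)/2 × 2 = 1903.7
  [3→9]: (861.7+487.3)/2 × 6 = 4047.0
  [9→13]: (487.3+333.3)/2 × 4 = 1641.2
  Sum = 8685.85 µg/L·h
IV tail: 333.3/0.095 = 3508.421; AUC_iv,0→∞ = 8685.85 + 3508.421 = 12194.271 µg/L·h
Trapezoidal AUC_0→8 (oral suspension):
  [0→2]: (0.0+585.7)/2 × 2 = 585.7
  [2→4]: (585.7+640.3)/2 × 2 = 1226.0
  [4→5]: (640.3+611.5)/2 × 1 = 625.9
  [5→8]: (611.5+483.4)/2 × 3 = 1642.35
  Sum = 4079.95 µg/L·h
oral suspension tail: 483.4/0.095 = 5088.421; AUC_ev,0→∞ = 4079.95 + 5088.421 = 9168.371 µg/L·h
F = (AUC_ev/D_ev)/(AUC_iv/D_iv) = (9168.371/25)/(12194.271/10) = 366.73484/1219.4271 = 0.3007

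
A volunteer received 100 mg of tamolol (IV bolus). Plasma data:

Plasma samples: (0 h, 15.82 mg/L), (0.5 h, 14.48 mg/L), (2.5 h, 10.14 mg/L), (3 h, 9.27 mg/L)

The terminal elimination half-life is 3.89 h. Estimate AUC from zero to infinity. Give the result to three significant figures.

AUC = 89.1 mg/L·h

Trapezoidal AUC_0→3:
  [0→0.5]: (15.82+14.48)/2 × 0.5 = 7.575
  [0.5→2.5]: (14.48+10.14)/2 × 2 = 24.62
  [2.5→3]: (10.14+9.27)/2 × 0.5 = 4.8525
  Sum = 37.0475 mg/L·h
k_e = ln2 / t½ = 0.693147 / 3.89 = 0.1782 h^-1
Extrapolated tail: C_last / k_e = 9.27 / 0.1782 = 52.020
AUC_0→∞ = 37.0475 + 52.020 = 89.0675 mg/L·h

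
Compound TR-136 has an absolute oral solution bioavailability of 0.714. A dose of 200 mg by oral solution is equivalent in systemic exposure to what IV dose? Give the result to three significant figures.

D_iv = 143 mg

Systemic exposure from an extravascular dose = F × D_ev, so the equivalent IV dose is F × D_ev.
D_iv = F × D_ev = 0.714 × 200 = 142.8 mg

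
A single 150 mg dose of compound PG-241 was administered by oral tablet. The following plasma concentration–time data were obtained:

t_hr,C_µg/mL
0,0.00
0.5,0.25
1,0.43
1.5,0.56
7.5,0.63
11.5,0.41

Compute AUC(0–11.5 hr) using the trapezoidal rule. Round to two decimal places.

AUC = 6.13 µg/mL·hr

Trapezoidal AUC_0→11.5:
  [0→0.5]: (0.00+0.25)/2 × 0.5 = 0.0625
  [0.5→1]: (0.25+0.43)/2 × 0.5 = 0.17
  [1→1.5]: (0.43+0.56)/2 × 0.5 = 0.2475
  [1.5→7.5]: (0.56+0.63)/2 × 6 = 3.57
  [7.5→11.5]: (0.63+0.41)/2 × 4 = 2.08
  Sum = 6.13 µg/mL·hr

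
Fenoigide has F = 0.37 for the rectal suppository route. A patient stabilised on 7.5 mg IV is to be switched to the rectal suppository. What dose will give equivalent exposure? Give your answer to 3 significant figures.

D_rectal = 20.3 mg

For equal systemic exposure: F × D_ev = D_iv
D_ev = D_iv / F = 7.5 / 0.37 = 20.2703 mg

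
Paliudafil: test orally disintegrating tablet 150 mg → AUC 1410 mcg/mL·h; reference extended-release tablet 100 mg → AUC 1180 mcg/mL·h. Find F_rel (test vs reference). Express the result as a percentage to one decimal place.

F_rel = (AUC_test/D_test) / (AUC_ref/D_ref)
      = (1410/150) / (1180/100)
      = 9.4 / 11.8 = 0.7966 = 79.66%

F_rel = 79.7%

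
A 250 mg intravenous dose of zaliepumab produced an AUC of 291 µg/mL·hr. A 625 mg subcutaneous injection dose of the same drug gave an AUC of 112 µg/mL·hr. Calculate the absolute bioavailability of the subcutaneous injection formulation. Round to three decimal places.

F = (AUC_ev / D_ev) / (AUC_iv / D_iv)
  = (112/625) / (291/250)
  = 0.1792 / 1.164 = 0.1540

F = 0.154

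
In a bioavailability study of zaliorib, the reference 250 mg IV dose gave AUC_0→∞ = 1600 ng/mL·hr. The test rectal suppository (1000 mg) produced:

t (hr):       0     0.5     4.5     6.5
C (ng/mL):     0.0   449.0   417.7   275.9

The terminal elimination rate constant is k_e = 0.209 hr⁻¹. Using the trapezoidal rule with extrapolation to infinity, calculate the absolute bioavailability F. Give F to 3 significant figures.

F = 0.603

Trapezoidal AUC_0→6.5 (rectal suppository):
  [0→0.5]: (0.0+449.0)/2 × 0.5 = 112.25
  [0.5→4.5]: (449.0+417.7)/2 × 4 = 1733.4
  [4.5→6.5]: (417.7+275.9)/2 × 2 = 693.6
  Sum = 2539.25 ng/mL·hr
Tail: C_last/k_e = 275.9/0.209 = 1320.096
AUC_0→∞ (rectal suppository) = 2539.25 + 1320.096 = 3859.346 ng/mL·hr
F = (AUC_ev/D_ev)/(AUC_iv/D_iv) = (3859.346/1000)/(1600/250) = 3.859346/6.4 = 0.6030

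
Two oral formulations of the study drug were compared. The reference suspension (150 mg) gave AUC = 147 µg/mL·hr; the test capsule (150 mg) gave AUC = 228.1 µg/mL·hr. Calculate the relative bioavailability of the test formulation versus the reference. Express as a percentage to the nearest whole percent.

F_rel = (AUC_test/D_test) / (AUC_ref/D_ref)
      = (228.1/150) / (147/150)
      = 1.52067 / 0.98 = 1.5517 = 155.17%

F_rel = 155%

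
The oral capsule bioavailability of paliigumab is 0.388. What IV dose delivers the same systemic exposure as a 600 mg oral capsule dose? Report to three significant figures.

D_iv = 233 mg

Systemic exposure from an extravascular dose = F × D_ev, so the equivalent IV dose is F × D_ev.
D_iv = F × D_ev = 0.388 × 600 = 232.8 mg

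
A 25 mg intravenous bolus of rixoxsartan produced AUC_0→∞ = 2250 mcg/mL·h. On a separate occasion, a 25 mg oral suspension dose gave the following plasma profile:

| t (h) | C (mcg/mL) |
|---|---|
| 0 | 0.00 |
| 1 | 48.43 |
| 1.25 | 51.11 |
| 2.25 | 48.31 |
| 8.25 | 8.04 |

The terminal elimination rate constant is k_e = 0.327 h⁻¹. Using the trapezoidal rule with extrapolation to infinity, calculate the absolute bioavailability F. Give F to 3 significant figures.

Trapezoidal AUC_0→8.25 (oral suspension):
  [0→1]: (0.00+48.43)/2 × 1 = 24.215
  [1→1.25]: (48.43+51.11)/2 × 0.25 = 12.4425
  [1.25→2.25]: (51.11+48.31)/2 × 1 = 49.71
  [2.25→8.25]: (48.31+8.04)/2 × 6 = 169.05
  Sum = 255.4175 mcg/mL·h
Tail: C_last/k_e = 8.04/0.327 = 24.587
AUC_0→∞ (oral suspension) = 255.4175 + 24.587 = 280.0045 mcg/mL·h
F = (AUC_ev/D_ev)/(AUC_iv/D_iv) = (280.0045/25)/(2250/25) = 11.20018/90 = 0.1244

F = 0.124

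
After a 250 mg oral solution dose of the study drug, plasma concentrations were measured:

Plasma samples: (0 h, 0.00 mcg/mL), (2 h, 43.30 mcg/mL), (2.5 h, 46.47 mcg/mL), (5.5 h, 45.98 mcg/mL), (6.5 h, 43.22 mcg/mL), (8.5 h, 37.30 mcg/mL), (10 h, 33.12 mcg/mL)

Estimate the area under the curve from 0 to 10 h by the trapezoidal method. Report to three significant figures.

Trapezoidal AUC_0→10:
  [0→2]: (0.00+43.30)/2 × 2 = 43.3
  [2→2.5]: (43.30+46.47)/2 × 0.5 = 22.4425
  [2.5→5.5]: (46.47+45.98)/2 × 3 = 138.675
  [5.5→6.5]: (45.98+43.22)/2 × 1 = 44.6
  [6.5→8.5]: (43.22+37.30)/2 × 2 = 80.52
  [8.5→10]: (37.30+33.12)/2 × 1.5 = 52.815
  Sum = 382.3525 mcg/mL·h

AUC = 382 mcg/mL·h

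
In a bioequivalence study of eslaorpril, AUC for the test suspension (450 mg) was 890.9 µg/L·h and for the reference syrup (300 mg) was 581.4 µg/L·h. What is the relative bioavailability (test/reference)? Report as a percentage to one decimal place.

F_rel = (AUC_test/D_test) / (AUC_ref/D_ref)
      = (890.9/450) / (581.4/300)
      = 1.97978 / 1.938 = 1.0216 = 102.16%

F_rel = 102.2%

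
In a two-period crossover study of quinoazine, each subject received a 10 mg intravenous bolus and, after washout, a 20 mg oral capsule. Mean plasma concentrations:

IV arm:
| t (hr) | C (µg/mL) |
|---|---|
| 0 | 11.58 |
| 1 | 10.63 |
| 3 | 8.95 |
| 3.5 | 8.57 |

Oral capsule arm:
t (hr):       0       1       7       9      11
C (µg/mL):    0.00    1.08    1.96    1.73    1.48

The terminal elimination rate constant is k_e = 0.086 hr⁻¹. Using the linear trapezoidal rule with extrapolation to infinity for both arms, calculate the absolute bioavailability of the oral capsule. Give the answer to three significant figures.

F = 0.125

Trapezoidal AUC_0→3.5 (IV):
  [0→1]: (11.58+10.63)/2 × 1 = 11.105
  [1→3]: (10.63+8.95)/2 × 2 = 19.58
  [3→3.5]: (8.95+8.57)/2 × 0.5 = 4.38
  Sum = 35.065 µg/mL·hr
IV tail: 8.57/0.086 = 99.651; AUC_iv,0→∞ = 35.065 + 99.651 = 134.716 µg/mL·hr
Trapezoidal AUC_0→11 (oral capsule):
  [0→1]: (0.00+1.08)/2 × 1 = 0.54
  [1→7]: (1.08+1.96)/2 × 6 = 9.12
  [7→9]: (1.96+1.73)/2 × 2 = 3.69
  [9→11]: (1.73+1.48)/2 × 2 = 3.21
  Sum = 16.56 µg/mL·hr
oral capsule tail: 1.48/0.086 = 17.209; AUC_ev,0→∞ = 16.56 + 17.209 = 33.769 µg/mL·hr
F = (AUC_ev/D_ev)/(AUC_iv/D_iv) = (33.769/20)/(134.716/10) = 1.68845/13.4716 = 0.1253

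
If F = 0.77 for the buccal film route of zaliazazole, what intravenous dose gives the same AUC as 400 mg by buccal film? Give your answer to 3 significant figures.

D_iv = 308 mg

Systemic exposure from an extravascular dose = F × D_ev, so the equivalent IV dose is F × D_ev.
D_iv = F × D_ev = 0.77 × 400 = 308 mg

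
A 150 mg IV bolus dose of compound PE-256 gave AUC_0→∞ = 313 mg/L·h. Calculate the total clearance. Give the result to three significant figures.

CL = 0.479 L/h

CL = Dose_iv / AUC_0→∞
   = 150 / 313 = 0.479233 L/h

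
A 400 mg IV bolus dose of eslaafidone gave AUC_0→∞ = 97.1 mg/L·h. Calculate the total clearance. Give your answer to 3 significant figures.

CL = 4.12 L/h

CL = Dose_iv / AUC_0→∞
   = 400 / 97.1 = 4.11946 L/h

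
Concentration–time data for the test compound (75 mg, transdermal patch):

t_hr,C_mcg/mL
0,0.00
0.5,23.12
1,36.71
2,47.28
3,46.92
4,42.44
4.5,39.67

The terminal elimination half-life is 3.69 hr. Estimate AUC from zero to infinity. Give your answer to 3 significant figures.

Trapezoidal AUC_0→4.5:
  [0→0.5]: (0.00+23.12)/2 × 0.5 = 5.78
  [0.5→1]: (23.12+36.71)/2 × 0.5 = 14.9575
  [1→2]: (36.71+47.28)/2 × 1 = 41.995
  [2→3]: (47.28+46.92)/2 × 1 = 47.1
  [3→4]: (46.92+42.44)/2 × 1 = 44.68
  [4→4.5]: (42.44+39.67)/2 × 0.5 = 20.5275
  Sum = 175.04 mcg/mL·hr
k_e = ln2 / t½ = 0.693147 / 3.69 = 0.1878 hr^-1
Extrapolated tail: C_last / k_e = 39.67 / 0.1878 = 211.235
AUC_0→∞ = 175.04 + 211.235 = 386.275 mcg/mL·hr

AUC = 386 mcg/mL·hr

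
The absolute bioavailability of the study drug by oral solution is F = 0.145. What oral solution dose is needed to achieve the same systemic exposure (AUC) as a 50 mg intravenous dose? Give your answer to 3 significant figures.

D_oral = 345 mg

For equal systemic exposure: F × D_ev = D_iv
D_ev = D_iv / F = 50 / 0.145 = 344.828 mg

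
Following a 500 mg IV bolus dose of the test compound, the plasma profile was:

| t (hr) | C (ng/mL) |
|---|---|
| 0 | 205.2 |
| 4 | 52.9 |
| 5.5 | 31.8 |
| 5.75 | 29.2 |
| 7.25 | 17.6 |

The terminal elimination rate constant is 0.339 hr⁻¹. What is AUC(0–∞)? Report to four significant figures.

Trapezoidal AUC_0→7.25:
  [0→4]: (205.2+52.9)/2 × 4 = 516.2
  [4→5.5]: (52.9+31.8)/2 × 1.5 = 63.525
  [5.5→5.75]: (31.8+29.2)/2 × 0.25 = 7.625
  [5.75→7.25]: (29.2+17.6)/2 × 1.5 = 35.1
  Sum = 622.45 ng/mL·hr
Extrapolated tail: C_last / k_e = 17.6 / 0.339 = 51.917
AUC_0→∞ = 622.45 + 51.917 = 674.367 ng/mL·hr

AUC = 674.4 ng/mL·hr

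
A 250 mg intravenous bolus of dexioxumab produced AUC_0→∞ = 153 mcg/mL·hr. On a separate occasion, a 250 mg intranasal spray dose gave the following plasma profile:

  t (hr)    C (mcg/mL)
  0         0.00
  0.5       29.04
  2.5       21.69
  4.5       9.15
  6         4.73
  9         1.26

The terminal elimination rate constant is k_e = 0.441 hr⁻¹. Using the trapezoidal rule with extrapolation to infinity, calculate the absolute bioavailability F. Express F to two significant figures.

Trapezoidal AUC_0→9 (intranasal spray):
  [0→0.5]: (0.00+29.04)/2 × 0.5 = 7.26
  [0.5→2.5]: (29.04+21.69)/2 × 2 = 50.73
  [2.5→4.5]: (21.69+9.15)/2 × 2 = 30.84
  [4.5→6]: (9.15+4.73)/2 × 1.5 = 10.41
  [6→9]: (4.73+1.26)/2 × 3 = 8.985
  Sum = 108.225 mcg/mL·hr
Tail: C_last/k_e = 1.26/0.441 = 2.857
AUC_0→∞ (intranasal spray) = 108.225 + 2.857 = 111.082 mcg/mL·hr
F = (AUC_ev/D_ev)/(AUC_iv/D_iv) = (111.082/250)/(153/250) = 0.444328/0.612 = 0.7260

F = 0.73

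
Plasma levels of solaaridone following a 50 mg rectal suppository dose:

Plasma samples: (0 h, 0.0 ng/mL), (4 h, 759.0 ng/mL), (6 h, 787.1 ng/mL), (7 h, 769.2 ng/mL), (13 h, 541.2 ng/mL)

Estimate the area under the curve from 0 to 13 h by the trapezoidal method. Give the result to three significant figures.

Trapezoidal AUC_0→13:
  [0→4]: (0.0+759.0)/2 × 4 = 1518.0
  [4→6]: (759.0+787.1)/2 × 2 = 1546.1
  [6→7]: (787.1+769.2)/2 × 1 = 778.15
  [7→13]: (769.2+541.2)/2 × 6 = 3931.2
  Sum = 7773.45 ng/mL·h

AUC = 7770 ng/mL·h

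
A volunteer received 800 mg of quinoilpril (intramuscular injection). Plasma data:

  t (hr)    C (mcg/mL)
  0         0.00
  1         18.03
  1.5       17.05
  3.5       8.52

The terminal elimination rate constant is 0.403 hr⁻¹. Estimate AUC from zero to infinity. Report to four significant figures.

AUC = 64.50 mcg/mL·hr

Trapezoidal AUC_0→3.5:
  [0→1]: (0.00+18.03)/2 × 1 = 9.015
  [1→1.5]: (18.03+17.05)/2 × 0.5 = 8.77
  [1.5→3.5]: (17.05+8.52)/2 × 2 = 25.57
  Sum = 43.355 mcg/mL·hr
Extrapolated tail: C_last / k_e = 8.52 / 0.403 = 21.141
AUC_0→∞ = 43.355 + 21.141 = 64.496 mcg/mL·hr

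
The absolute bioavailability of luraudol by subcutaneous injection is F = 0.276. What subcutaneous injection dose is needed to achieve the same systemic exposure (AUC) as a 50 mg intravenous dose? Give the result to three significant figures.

For equal systemic exposure: F × D_ev = D_iv
D_ev = D_iv / F = 50 / 0.276 = 181.159 mg

D_subcutaneous = 181 mg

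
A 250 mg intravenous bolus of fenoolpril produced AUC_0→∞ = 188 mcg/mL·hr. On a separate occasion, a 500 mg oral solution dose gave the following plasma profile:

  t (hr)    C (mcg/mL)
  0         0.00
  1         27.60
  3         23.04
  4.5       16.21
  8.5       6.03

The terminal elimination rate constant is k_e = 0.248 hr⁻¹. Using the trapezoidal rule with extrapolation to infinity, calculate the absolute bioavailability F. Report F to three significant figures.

F = 0.433

Trapezoidal AUC_0→8.5 (oral solution):
  [0→1]: (0.00+27.60)/2 × 1 = 13.8
  [1→3]: (27.60+23.04)/2 × 2 = 50.64
  [3→4.5]: (23.04+16.21)/2 × 1.5 = 29.4375
  [4.5→8.5]: (16.21+6.03)/2 × 4 = 44.48
  Sum = 138.3575 mcg/mL·hr
Tail: C_last/k_e = 6.03/0.248 = 24.315
AUC_0→∞ (oral solution) = 138.3575 + 24.315 = 162.6725 mcg/mL·hr
F = (AUC_ev/D_ev)/(AUC_iv/D_iv) = (162.6725/500)/(188/250) = 0.325345/0.752 = 0.4326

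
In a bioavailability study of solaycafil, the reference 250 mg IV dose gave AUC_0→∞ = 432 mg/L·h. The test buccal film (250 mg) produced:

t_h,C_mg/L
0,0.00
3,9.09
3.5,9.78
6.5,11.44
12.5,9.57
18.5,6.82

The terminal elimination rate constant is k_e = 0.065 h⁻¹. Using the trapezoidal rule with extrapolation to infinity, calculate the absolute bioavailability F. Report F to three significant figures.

Trapezoidal AUC_0→18.5 (buccal film):
  [0→3]: (0.00+9.09)/2 × 3 = 13.635
  [3→3.5]: (9.09+9.78)/2 × 0.5 = 4.7175
  [3.5→6.5]: (9.78+11.44)/2 × 3 = 31.83
  [6.5→12.5]: (11.44+9.57)/2 × 6 = 63.03
  [12.5→18.5]: (9.57+6.82)/2 × 6 = 49.17
  Sum = 162.3825 mg/L·h
Tail: C_last/k_e = 6.82/0.065 = 104.923
AUC_0→∞ (buccal film) = 162.3825 + 104.923 = 267.3055 mg/L·h
F = (AUC_ev/D_ev)/(AUC_iv/D_iv) = (267.3055/250)/(432/250) = 1.069222/1.728 = 0.6188

F = 0.619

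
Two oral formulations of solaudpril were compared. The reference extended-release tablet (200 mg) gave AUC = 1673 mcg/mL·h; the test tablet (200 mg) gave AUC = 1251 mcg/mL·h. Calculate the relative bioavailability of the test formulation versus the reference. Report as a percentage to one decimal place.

F_rel = (AUC_test/D_test) / (AUC_ref/D_ref)
      = (1251/200) / (1673/200)
      = 6.255 / 8.365 = 0.7478 = 74.78%

F_rel = 74.8%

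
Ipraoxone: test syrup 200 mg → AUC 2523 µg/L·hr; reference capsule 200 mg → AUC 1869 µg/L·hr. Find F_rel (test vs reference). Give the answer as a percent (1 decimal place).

F_rel = 135.0%

F_rel = (AUC_test/D_test) / (AUC_ref/D_ref)
      = (2523/200) / (1869/200)
      = 12.615 / 9.345 = 1.3499 = 134.99%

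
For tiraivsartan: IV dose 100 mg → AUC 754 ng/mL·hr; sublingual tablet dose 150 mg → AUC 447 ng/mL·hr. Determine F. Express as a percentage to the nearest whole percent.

F = 40%

F = (AUC_ev / D_ev) / (AUC_iv / D_iv)
  = (447/150) / (754/100)
  = 2.98 / 7.54 = 0.3952
  = 39.52%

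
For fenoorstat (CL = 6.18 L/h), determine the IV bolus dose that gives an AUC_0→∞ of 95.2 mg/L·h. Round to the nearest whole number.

Dose = 588 mg

Dose_iv = CL × AUC_0→∞
     = 6.18 × 95.2 = 588.336 mg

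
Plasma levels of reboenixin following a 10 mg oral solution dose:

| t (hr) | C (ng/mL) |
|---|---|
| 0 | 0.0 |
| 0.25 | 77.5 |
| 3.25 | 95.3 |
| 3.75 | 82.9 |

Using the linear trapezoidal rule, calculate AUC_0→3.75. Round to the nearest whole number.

AUC = 313 ng/mL·hr

Trapezoidal AUC_0→3.75:
  [0→0.25]: (0.0+77.5)/2 × 0.25 = 9.6875
  [0.25→3.25]: (77.5+95.3)/2 × 3 = 259.2
  [3.25→3.75]: (95.3+82.9)/2 × 0.5 = 44.55
  Sum = 313.4375 ng/mL·hr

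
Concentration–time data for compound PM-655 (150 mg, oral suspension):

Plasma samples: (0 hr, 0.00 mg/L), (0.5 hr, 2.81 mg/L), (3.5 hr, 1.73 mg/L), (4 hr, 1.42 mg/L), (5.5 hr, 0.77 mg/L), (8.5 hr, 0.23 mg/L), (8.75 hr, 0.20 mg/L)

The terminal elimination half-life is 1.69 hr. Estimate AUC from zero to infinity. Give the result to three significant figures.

AUC = 12.0 mg/L·hr

Trapezoidal AUC_0→8.75:
  [0→0.5]: (0.00+2.81)/2 × 0.5 = 0.7025
  [0.5→3.5]: (2.81+1.73)/2 × 3 = 6.81
  [3.5→4]: (1.73+1.42)/2 × 0.5 = 0.7875
  [4→5.5]: (1.42+0.77)/2 × 1.5 = 1.6425
  [5.5→8.5]: (0.77+0.23)/2 × 3 = 1.5
  [8.5→8.75]: (0.23+0.20)/2 × 0.25 = 0.05375
  Sum = 11.49625 mg/L·hr
k_e = ln2 / t½ = 0.693147 / 1.69 = 0.4101 hr^-1
Extrapolated tail: C_last / k_e = 0.20 / 0.4101 = 0.488
AUC_0→∞ = 11.49625 + 0.488 = 11.98425 mg/L·hr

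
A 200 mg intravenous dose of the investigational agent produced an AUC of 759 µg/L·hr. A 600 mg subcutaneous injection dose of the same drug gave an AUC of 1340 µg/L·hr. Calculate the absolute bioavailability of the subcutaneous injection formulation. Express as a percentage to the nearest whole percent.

F = (AUC_ev / D_ev) / (AUC_iv / D_iv)
  = (1340/600) / (759/200)
  = 2.23333 / 3.795 = 0.5885
  = 58.85%

F = 59%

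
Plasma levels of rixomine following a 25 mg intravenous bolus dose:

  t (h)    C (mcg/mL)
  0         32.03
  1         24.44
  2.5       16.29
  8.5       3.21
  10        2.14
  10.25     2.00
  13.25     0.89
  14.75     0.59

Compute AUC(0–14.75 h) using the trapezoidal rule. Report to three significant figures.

AUC = 127 mcg/mL·h

Trapezoidal AUC_0→14.75:
  [0→1]: (32.03+24.44)/2 × 1 = 28.235
  [1→2.5]: (24.44+16.29)/2 × 1.5 = 30.5475
  [2.5→8.5]: (16.29+3.21)/2 × 6 = 58.5
  [8.5→10]: (3.21+2.14)/2 × 1.5 = 4.0125
  [10→10.25]: (2.14+2.00)/2 × 0.25 = 0.5175
  [10.25→13.25]: (2.00+0.89)/2 × 3 = 4.335
  [13.25→14.75]: (0.89+0.59)/2 × 1.5 = 1.11
  Sum = 127.2575 mcg/mL·h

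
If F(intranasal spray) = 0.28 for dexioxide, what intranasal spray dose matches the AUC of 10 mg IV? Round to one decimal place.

D_intranasal = 35.7 mg

For equal systemic exposure: F × D_ev = D_iv
D_ev = D_iv / F = 10 / 0.28 = 35.7143 mg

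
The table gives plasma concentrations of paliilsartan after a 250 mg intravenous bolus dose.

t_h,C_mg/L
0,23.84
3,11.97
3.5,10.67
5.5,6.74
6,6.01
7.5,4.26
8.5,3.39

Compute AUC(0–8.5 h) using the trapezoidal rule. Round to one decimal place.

Trapezoidal AUC_0→8.5:
  [0→3]: (23.84+11.97)/2 × 3 = 53.715
  [3→3.5]: (11.97+10.67)/2 × 0.5 = 5.66
  [3.5→5.5]: (10.67+6.74)/2 × 2 = 17.41
  [5.5→6]: (6.74+6.01)/2 × 0.5 = 3.1875
  [6→7.5]: (6.01+4.26)/2 × 1.5 = 7.7025
  [7.5→8.5]: (4.26+3.39)/2 × 1 = 3.825
  Sum = 91.5 mg/L·h

AUC = 91.5 mg/L·h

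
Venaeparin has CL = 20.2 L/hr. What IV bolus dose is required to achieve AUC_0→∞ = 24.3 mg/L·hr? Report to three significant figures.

Dose = 491 mg

Dose_iv = CL × AUC_0→∞
     = 20.2 × 24.3 = 490.86 mg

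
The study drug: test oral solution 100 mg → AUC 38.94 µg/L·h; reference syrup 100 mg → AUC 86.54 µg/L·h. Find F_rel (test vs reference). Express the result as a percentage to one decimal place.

F_rel = (AUC_test/D_test) / (AUC_ref/D_ref)
      = (38.94/100) / (86.54/100)
      = 0.3894 / 0.8654 = 0.4500 = 45.00%

F_rel = 45.0%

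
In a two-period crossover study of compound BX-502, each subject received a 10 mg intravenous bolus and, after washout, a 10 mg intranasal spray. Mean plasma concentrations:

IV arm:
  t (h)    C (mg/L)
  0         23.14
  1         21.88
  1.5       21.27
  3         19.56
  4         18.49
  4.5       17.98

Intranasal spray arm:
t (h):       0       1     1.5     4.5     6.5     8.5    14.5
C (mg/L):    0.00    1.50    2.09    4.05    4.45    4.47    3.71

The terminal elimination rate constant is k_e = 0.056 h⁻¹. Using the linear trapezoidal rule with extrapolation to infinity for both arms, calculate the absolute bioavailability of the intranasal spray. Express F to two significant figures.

Trapezoidal AUC_0→4.5 (IV):
  [0→1]: (23.14+21.88)/2 × 1 = 22.51
  [1→1.5]: (21.88+21.27)/2 × 0.5 = 10.7875
  [1.5→3]: (21.27+19.56)/2 × 1.5 = 30.6225
  [3→4]: (19.56+18.49)/2 × 1 = 19.025
  [4→4.5]: (18.49+17.98)/2 × 0.5 = 9.1175
  Sum = 92.0625 mg/L·h
IV tail: 17.98/0.056 = 321.071; AUC_iv,0→∞ = 92.0625 + 321.071 = 413.1335 mg/L·h
Trapezoidal AUC_0→14.5 (intranasal spray):
  [0→1]: (0.00+1.50)/2 × 1 = 0.75
  [1→1.5]: (1.50+2.09)/2 × 0.5 = 0.8975
  [1.5→4.5]: (2.09+4.05)/2 × 3 = 9.21
  [4.5→6.5]: (4.05+4.45)/2 × 2 = 8.5
  [6.5→8.5]: (4.45+4.47)/2 × 2 = 8.92
  [8.5→14.5]: (4.47+3.71)/2 × 6 = 24.54
  Sum = 52.8175 mg/L·h
intranasal spray tail: 3.71/0.056 = 66.250; AUC_ev,0→∞ = 52.8175 + 66.250 = 119.0675 mg/L·h
F = (AUC_ev/D_ev)/(AUC_iv/D_iv) = (119.0675/10)/(413.1335/10) = 11.90675/41.31335 = 0.2882

F = 0.29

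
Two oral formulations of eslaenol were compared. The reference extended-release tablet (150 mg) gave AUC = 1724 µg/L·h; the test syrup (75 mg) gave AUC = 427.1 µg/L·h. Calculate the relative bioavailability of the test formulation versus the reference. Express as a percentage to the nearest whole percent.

F_rel = 50%

F_rel = (AUC_test/D_test) / (AUC_ref/D_ref)
      = (427.1/75) / (1724/150)
      = 5.69467 / 11.4933 = 0.4955 = 49.55%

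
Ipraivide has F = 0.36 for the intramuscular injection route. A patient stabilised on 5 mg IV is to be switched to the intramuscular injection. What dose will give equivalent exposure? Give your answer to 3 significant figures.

D_intramuscular = 13.9 mg

For equal systemic exposure: F × D_ev = D_iv
D_ev = D_iv / F = 5 / 0.36 = 13.8889 mg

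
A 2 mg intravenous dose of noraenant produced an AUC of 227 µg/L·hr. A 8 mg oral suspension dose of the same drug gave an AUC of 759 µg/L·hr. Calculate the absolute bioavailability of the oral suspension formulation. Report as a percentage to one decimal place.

F = (AUC_ev / D_ev) / (AUC_iv / D_iv)
  = (759/8) / (227/2)
  = 94.875 / 113.5 = 0.8359
  = 83.59%

F = 83.6%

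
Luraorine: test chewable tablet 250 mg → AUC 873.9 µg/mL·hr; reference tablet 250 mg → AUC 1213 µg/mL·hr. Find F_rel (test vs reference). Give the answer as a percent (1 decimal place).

F_rel = 72.0%

F_rel = (AUC_test/D_test) / (AUC_ref/D_ref)
      = (873.9/250) / (1213/250)
      = 3.4956 / 4.852 = 0.7204 = 72.04%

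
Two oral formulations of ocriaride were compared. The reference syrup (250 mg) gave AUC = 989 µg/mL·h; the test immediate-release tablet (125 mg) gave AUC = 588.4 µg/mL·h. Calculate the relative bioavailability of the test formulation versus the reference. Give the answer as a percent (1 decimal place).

F_rel = 119.0%

F_rel = (AUC_test/D_test) / (AUC_ref/D_ref)
      = (588.4/125) / (989/250)
      = 4.7072 / 3.956 = 1.1899 = 118.99%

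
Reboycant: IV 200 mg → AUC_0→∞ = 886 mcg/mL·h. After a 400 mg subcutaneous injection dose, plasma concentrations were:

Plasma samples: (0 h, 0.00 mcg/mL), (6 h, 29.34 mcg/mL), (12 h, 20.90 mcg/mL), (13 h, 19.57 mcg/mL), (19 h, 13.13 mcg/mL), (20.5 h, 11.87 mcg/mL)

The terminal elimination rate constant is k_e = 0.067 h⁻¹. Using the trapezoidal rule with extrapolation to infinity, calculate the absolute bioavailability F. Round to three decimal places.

Trapezoidal AUC_0→20.5 (subcutaneous injection):
  [0→6]: (0.00+29.34)/2 × 6 = 88.02
  [6→12]: (29.34+20.90)/2 × 6 = 150.72
  [12→13]: (20.90+19.57)/2 × 1 = 20.235
  [13→19]: (19.57+13.13)/2 × 6 = 98.1
  [19→20.5]: (13.13+11.87)/2 × 1.5 = 18.75
  Sum = 375.825 mcg/mL·h
Tail: C_last/k_e = 11.87/0.067 = 177.164
AUC_0→∞ (subcutaneous injection) = 375.825 + 177.164 = 552.989 mcg/mL·h
F = (AUC_ev/D_ev)/(AUC_iv/D_iv) = (552.989/400)/(886/200) = 1.3824725/4.43 = 0.3121

F = 0.312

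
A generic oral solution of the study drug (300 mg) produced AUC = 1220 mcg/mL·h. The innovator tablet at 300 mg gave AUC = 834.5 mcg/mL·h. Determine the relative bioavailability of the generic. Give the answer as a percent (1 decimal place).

F_rel = 146.2%

F_rel = (AUC_test/D_test) / (AUC_ref/D_ref)
      = (1220/300) / (834.5/300)
      = 4.06667 / 2.78167 = 1.4620 = 146.20%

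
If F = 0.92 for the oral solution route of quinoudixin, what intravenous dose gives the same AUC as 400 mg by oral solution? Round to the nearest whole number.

D_iv = 368 mg

Systemic exposure from an extravascular dose = F × D_ev, so the equivalent IV dose is F × D_ev.
D_iv = F × D_ev = 0.92 × 400 = 368 mg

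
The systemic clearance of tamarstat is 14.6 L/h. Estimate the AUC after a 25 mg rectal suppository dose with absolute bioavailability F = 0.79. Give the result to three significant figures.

AUC = 1.35 mg/L·h

AUC_0→∞ = F × Dose / CL
        = 0.79 × 25 / 14.6 = 1.35274 mg/L·h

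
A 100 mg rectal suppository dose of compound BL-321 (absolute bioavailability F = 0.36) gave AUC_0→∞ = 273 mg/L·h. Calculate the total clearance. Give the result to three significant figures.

CL = F × Dose / AUC_0→∞
   = 0.36 × 100 / 273 = 0.131868 L/h

CL = 0.132 L/h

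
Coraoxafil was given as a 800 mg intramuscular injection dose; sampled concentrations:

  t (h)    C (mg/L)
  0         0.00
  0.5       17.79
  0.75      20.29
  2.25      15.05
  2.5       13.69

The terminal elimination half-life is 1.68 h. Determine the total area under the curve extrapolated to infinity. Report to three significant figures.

Trapezoidal AUC_0→2.5:
  [0→0.5]: (0.00+17.79)/2 × 0.5 = 4.4475
  [0.5→0.75]: (17.79+20.29)/2 × 0.25 = 4.76
  [0.75→2.25]: (20.29+15.05)/2 × 1.5 = 26.505
  [2.25→2.5]: (15.05+13.69)/2 × 0.25 = 3.5925
  Sum = 39.305 mg/L·h
k_e = ln2 / t½ = 0.693147 / 1.68 = 0.4126 h^-1
Extrapolated tail: C_last / k_e = 13.69 / 0.4126 = 33.180
AUC_0→∞ = 39.305 + 33.180 = 72.485 mg/L·h

AUC = 72.5 mg/L·h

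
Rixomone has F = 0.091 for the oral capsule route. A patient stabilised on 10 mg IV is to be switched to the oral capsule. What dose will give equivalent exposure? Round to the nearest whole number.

D_oral = 110 mg

For equal systemic exposure: F × D_ev = D_iv
D_ev = D_iv / F = 10 / 0.091 = 109.89 mg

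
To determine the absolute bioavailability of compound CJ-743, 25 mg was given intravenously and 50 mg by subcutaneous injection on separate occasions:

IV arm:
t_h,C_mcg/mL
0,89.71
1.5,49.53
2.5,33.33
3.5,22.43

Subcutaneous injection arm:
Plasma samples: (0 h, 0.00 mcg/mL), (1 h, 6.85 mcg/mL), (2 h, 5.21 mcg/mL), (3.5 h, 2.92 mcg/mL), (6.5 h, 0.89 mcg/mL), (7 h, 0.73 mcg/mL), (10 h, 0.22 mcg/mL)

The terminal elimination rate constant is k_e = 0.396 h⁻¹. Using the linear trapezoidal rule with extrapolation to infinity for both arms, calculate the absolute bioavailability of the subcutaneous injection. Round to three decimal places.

F = 0.051

Trapezoidal AUC_0→3.5 (IV):
  [0→1.5]: (89.71+49.53)/2 × 1.5 = 104.43
  [1.5→2.5]: (49.53+33.33)/2 × 1 = 41.43
  [2.5→3.5]: (33.33+22.43)/2 × 1 = 27.88
  Sum = 173.74 mcg/mL·h
IV tail: 22.43/0.396 = 56.641; AUC_iv,0→∞ = 173.74 + 56.641 = 230.381 mcg/mL·h
Trapezoidal AUC_0→10 (subcutaneous injection):
  [0→1]: (0.00+6.85)/2 × 1 = 3.425
  [1→2]: (6.85+5.21)/2 × 1 = 6.03
  [2→3.5]: (5.21+2.92)/2 × 1.5 = 6.0975
  [3.5→6.5]: (2.92+0.89)/2 × 3 = 5.715
  [6.5→7]: (0.89+0.73)/2 × 0.5 = 0.405
  [7→10]: (0.73+0.22)/2 × 3 = 1.425
  Sum = 23.0975 mcg/mL·h
subcutaneous injection tail: 0.22/0.396 = 0.556; AUC_ev,0→∞ = 23.0975 + 0.556 = 23.6535 mcg/mL·h
F = (AUC_ev/D_ev)/(AUC_iv/D_iv) = (23.6535/50)/(230.381/25) = 0.47307/9.21524 = 0.0513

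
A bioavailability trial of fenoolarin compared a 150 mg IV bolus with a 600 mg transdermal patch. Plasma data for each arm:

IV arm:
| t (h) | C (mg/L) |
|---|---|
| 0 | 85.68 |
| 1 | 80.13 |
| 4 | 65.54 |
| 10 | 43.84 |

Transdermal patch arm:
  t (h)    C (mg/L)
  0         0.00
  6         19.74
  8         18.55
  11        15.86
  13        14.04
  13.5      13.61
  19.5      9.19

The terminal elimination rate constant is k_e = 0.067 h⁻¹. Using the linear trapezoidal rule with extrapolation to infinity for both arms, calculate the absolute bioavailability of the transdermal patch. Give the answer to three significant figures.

F = 0.0762

Trapezoidal AUC_0→10 (IV):
  [0→1]: (85.68+80.13)/2 × 1 = 82.905
  [1→4]: (80.13+65.54)/2 × 3 = 218.505
  [4→10]: (65.54+43.84)/2 × 6 = 328.14
  Sum = 629.55 mg/L·h
IV tail: 43.84/0.067 = 654.328; AUC_iv,0→∞ = 629.55 + 654.328 = 1283.878 mg/L·h
Trapezoidal AUC_0→19.5 (transdermal patch):
  [0→6]: (0.00+19.74)/2 × 6 = 59.22
  [6→8]: (19.74+18.55)/2 × 2 = 38.29
  [8→11]: (18.55+15.86)/2 × 3 = 51.615
  [11→13]: (15.86+14.04)/2 × 2 = 29.9
  [13→13.5]: (14.04+13.61)/2 × 0.5 = 6.9125
  [13.5→19.5]: (13.61+9.19)/2 × 6 = 68.4
  Sum = 254.3375 mg/L·h
transdermal patch tail: 9.19/0.067 = 137.164; AUC_ev,0→∞ = 254.3375 + 137.164 = 391.5015 mg/L·h
F = (AUC_ev/D_ev)/(AUC_iv/D_iv) = (391.5015/600)/(1283.878/150) = 0.6525025/8.55919 = 0.0762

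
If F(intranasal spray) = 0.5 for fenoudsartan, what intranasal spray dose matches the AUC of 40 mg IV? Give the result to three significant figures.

D_intranasal = 80.0 mg

For equal systemic exposure: F × D_ev = D_iv
D_ev = D_iv / F = 40 / 0.5 = 80 mg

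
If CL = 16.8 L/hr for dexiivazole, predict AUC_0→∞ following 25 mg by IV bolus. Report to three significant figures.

AUC_0→∞ = Dose_iv / CL
        = 25 / 16.8 = 1.4881 mg/L·hr

AUC = 1.49 mg/L·hr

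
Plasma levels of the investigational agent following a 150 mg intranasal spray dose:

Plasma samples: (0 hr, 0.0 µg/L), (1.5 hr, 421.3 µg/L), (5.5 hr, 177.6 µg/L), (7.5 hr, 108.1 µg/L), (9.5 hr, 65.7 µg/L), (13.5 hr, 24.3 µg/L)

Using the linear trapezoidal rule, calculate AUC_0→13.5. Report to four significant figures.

AUC = 2153 µg/L·hr

Trapezoidal AUC_0→13.5:
  [0→1.5]: (0.0+421.3)/2 × 1.5 = 315.975
  [1.5→5.5]: (421.3+177.6)/2 × 4 = 1197.8
  [5.5→7.5]: (177.6+108.1)/2 × 2 = 285.7
  [7.5→9.5]: (108.1+65.7)/2 × 2 = 173.8
  [9.5→13.5]: (65.7+24.3)/2 × 4 = 180.0
  Sum = 2153.275 µg/L·hr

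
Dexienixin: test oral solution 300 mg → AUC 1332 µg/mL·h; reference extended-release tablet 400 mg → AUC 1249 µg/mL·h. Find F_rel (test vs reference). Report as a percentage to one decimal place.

F_rel = 142.2%

F_rel = (AUC_test/D_test) / (AUC_ref/D_ref)
      = (1332/300) / (1249/400)
      = 4.44 / 3.1225 = 1.4219 = 142.19%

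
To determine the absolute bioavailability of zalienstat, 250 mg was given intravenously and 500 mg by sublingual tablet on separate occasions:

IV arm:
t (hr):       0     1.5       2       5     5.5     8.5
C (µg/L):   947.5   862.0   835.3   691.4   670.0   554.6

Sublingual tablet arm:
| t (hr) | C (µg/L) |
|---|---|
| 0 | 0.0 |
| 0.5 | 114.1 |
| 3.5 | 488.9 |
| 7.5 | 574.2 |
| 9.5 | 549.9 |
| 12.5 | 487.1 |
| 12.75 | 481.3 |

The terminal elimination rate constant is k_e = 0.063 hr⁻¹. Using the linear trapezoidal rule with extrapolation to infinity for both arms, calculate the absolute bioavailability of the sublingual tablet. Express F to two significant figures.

F = 0.45

Trapezoidal AUC_0→8.5 (IV):
  [0→1.5]: (947.5+862.0)/2 × 1.5 = 1357.125
  [1.5→2]: (862.0+835.3)/2 × 0.5 = 424.325
  [2→5]: (835.3+691.4)/2 × 3 = 2290.05
  [5→5.5]: (691.4+670.0)/2 × 0.5 = 340.35
  [5.5→8.5]: (670.0+554.6)/2 × 3 = 1836.9
  Sum = 6248.75 µg/L·hr
IV tail: 554.6/0.063 = 8803.175; AUC_iv,0→∞ = 6248.75 + 8803.175 = 15051.925 µg/L·hr
Trapezoidal AUC_0→12.75 (sublingual tablet):
  [0→0.5]: (0.0+114.1)/2 × 0.5 = 28.525
  [0.5→3.5]: (114.1+488.9)/2 × 3 = 904.5
  [3.5→7.5]: (488.9+574.2)/2 × 4 = 2126.2
  [7.5→9.5]: (574.2+549.9)/2 × 2 = 1124.1
  [9.5→12.5]: (549.9+487.1)/2 × 3 = 1555.5
  [12.5→12.75]: (487.1+481.3)/2 × 0.25 = 121.05
  Sum = 5859.875 µg/L·hr
sublingual tablet tail: 481.3/0.063 = 7639.683; AUC_ev,0→∞ = 5859.875 + 7639.683 = 13499.558 µg/L·hr
F = (AUC_ev/D_ev)/(AUC_iv/D_iv) = (13499.558/500)/(15051.925/250) = 26.999116/60.2077 = 0.4484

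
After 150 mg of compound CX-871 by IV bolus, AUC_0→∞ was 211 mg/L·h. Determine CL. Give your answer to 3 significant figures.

CL = Dose_iv / AUC_0→∞
   = 150 / 211 = 0.7109 L/h

CL = 0.711 L/h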